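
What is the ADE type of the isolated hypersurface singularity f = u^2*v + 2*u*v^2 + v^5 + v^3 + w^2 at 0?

The Hessian of f at 0 has rank 1. Corank 2; j^3 = v*(u + v)^2 has shape L^2 M (L != M), so D-series; mu = 6 gives D_6.

D_{6}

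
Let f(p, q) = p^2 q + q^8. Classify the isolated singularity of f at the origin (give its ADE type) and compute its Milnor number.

Type D_{9}, Milnor number mu = 9.

The Hessian of f at 0 has rank 0. Corank 2; j^3 = p^2*q has shape L^2 M (L != M), so D-series; mu = 9 gives D_9.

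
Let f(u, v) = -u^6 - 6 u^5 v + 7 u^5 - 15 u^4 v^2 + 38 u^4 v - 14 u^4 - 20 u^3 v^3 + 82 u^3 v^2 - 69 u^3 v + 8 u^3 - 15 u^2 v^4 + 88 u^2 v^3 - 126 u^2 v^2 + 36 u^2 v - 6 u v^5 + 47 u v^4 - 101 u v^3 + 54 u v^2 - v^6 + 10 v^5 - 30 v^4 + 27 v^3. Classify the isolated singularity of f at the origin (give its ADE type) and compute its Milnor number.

Type E7, Milnor number mu = 7.

The Hessian of f at 0 is [[0, 0], [0, 0]] with rank 0, so corank 2. A Groebner basis of the Jacobian ideal J(f) in C{u,v} is {-768*u^2/17 - 2304*u*v/17 + v^4 - 8*v^3/17 - 1728*v^2/17, u^3 - 468*u^2/17 - 1404*u*v/17 + 105*v^3/34 - 1053*v^2/17, u^2*v + 200*u^2/17 + 600*u*v/17 - 217*v^3/102 + 450*v^2/17, -64*u^2/17 + u*v^2 - 192*u*v/17 + 149*v^3/102 - 144*v^2/17}; counting standard monomials gives mu = 7. Corank 2; j^3 = (2*u + 3*v)^3 is a perfect cube, so E-series; the 4-jet and mu = 7 give E_7.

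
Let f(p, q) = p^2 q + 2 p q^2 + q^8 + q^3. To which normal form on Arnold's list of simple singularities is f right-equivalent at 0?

D_{9}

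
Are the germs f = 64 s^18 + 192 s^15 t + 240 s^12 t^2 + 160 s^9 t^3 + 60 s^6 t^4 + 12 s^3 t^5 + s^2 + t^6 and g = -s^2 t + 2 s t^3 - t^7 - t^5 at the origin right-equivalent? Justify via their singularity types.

No.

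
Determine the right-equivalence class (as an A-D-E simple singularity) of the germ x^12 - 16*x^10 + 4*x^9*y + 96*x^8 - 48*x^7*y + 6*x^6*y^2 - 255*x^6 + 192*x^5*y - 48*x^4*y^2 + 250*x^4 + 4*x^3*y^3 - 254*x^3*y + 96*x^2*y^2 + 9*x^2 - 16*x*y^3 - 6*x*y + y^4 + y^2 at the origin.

A_3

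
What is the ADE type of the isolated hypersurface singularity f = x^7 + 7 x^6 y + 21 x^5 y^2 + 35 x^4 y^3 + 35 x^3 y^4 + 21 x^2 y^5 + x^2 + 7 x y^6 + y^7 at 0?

A_6

The Hessian of f at 0 has rank 1. Corank 1: A-series; mu = 6 gives A_6.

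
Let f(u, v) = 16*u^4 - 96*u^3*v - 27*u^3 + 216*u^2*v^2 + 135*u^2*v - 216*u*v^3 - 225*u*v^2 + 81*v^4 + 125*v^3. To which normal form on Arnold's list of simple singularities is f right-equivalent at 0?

The Hessian of f at 0 is [[0, 0], [0, 0]] with rank 0, so corank 2. A Groebner basis of the Jacobian ideal J(f) in C{u,v} is {v^4, u*v^2 - 29*v^3/18, u^2 - 10*u*v/3 + 25*v^2/9}; counting standard monomials gives mu = 6. Corank 2; j^3 = -(3*u - 5*v)^3 is a perfect cube, so E-series; the 4-jet and mu = 6 give E_6.

E6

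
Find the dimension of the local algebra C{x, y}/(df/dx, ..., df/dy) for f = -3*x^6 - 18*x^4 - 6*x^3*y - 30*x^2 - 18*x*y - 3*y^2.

1

The Hessian of f at 0 is [[-60, -18], [-18, -6]] with rank 2, so corank 0. A Groebner basis of the Jacobian ideal J(f) in C{x,y} is {x, y}; counting standard monomials gives mu = 1. Corank 0: nondegenerate Morse point, so A_1.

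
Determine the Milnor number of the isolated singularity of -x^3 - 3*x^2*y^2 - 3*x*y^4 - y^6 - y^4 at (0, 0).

6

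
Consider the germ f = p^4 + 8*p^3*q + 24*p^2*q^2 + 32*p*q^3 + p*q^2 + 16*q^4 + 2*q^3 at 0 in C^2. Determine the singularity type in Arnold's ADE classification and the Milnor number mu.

The Hessian of f at 0 is [[0, 0], [0, 0]] with rank 0, so corank 2. A Groebner basis of the Jacobian ideal J(f) in C{p,q} is {p^3 + q^2/4, q^3, p*q + 2*q^2}; counting standard monomials gives mu = 5. Corank 2; j^3 = q^2*(p + 2*q) has shape L^2 M (L != M), so D-series; mu = 5 gives D_5.

Type D_{5}, Milnor number mu = 5.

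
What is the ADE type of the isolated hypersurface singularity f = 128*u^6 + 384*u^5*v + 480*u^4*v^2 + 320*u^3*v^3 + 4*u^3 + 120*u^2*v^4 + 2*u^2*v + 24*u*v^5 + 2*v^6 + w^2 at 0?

The Hessian of f at 0 has rank 1. Corank 2; j^3 = 2*u^2*(2*u + v) has shape L^2 M (L != M), so D-series; mu = 7 gives D_7.

D_7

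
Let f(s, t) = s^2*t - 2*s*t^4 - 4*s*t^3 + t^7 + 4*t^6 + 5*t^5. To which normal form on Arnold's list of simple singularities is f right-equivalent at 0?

The Hessian of f at 0 is [[0, 0], [0, 0]] with rank 0, so corank 2. A Groebner basis of the Jacobian ideal J(f) in C{s,t} is {s^3, s^2*t, 2*s^2 + s*t^2, -s^2/2 - s*t/2 + t^3}; counting standard monomials gives mu = 6. Corank 2; j^3 = s^2*t has shape L^2 M (L != M), so D-series; mu = 6 gives D_6.

D_6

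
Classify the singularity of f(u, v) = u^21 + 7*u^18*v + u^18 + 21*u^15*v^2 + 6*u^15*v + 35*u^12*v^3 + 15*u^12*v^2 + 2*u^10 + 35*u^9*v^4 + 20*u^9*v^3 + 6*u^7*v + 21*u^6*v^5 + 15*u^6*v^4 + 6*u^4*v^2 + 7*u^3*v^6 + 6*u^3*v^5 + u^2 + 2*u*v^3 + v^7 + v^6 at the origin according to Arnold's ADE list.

A6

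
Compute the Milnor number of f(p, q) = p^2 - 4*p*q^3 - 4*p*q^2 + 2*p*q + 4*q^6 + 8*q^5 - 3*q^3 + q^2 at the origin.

2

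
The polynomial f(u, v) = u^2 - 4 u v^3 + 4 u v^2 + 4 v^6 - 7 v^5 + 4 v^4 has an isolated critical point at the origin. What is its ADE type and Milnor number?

Type A_4, Milnor number mu = 4.

The Hessian of f at 0 is [[2, 0], [0, 0]] with rank 1, so corank 1. A Groebner basis of the Jacobian ideal J(f) in C{u,v} is {-u/2 + v^3 - v^2, u^2, u*v + u + 2*v^2}; counting standard monomials gives mu = 4. Corank 1: A-series; mu = 4 gives A_4.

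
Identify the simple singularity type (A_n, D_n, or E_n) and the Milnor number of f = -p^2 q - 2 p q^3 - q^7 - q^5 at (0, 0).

Type D8, Milnor number mu = 8.

The Hessian of f at 0 is [[0, 0], [0, 0]] with rank 0, so corank 2. A Groebner basis of the Jacobian ideal J(f) in C{p,q} is {p^2*q^2 + p^2/7 + p*q^2/7, p^3 - p^2/7 - p*q^2/7, p*q + q^3}; counting standard monomials gives mu = 8. Corank 2; j^3 = -p^2*q has shape L^2 M (L != M), so D-series; mu = 8 gives D_8.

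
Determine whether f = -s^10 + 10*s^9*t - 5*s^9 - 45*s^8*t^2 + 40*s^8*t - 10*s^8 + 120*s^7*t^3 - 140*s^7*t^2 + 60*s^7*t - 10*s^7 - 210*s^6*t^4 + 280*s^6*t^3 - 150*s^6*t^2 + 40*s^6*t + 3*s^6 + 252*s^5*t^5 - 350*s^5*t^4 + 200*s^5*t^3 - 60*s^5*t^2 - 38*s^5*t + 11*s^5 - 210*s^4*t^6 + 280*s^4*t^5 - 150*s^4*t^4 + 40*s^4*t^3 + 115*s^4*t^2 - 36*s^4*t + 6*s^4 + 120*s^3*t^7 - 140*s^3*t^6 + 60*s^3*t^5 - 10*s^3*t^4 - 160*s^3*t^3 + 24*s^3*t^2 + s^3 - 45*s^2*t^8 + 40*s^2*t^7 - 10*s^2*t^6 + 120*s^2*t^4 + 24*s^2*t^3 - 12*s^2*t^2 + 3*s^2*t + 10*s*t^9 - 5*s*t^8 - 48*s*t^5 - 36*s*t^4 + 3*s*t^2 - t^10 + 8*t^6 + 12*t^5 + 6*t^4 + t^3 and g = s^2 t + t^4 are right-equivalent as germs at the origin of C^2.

The Hessian of f at 0 is [[0, 0], [0, 0]] with rank 0, so corank 2. A Groebner basis of the Jacobian ideal J(f) in C{s,t} is {-s^2/128 + s*t^3 - s*t^2/8 - s*t/64 - t^3/8 - t^2/128, s^2/96 + s*t^2/6 + s*t/48 + t^4 + t^3/6 + t^2/96, s^3 + s^2/8 - s*t^2 + s*t/4 + t^2/8, s^2*t - s^2/24 + 4*s*t^2/3 - s*t/12 + t^3/3 - t^2/24}; counting standard monomials gives mu = 8. Corank 2; j^3 = (s + t)^3 is a perfect cube, so E-series; the 5-jet and mu = 8 give E_8. The Hessian of g at 0 is [[0, 0], [0, 0]] with rank 0, so corank 2. A Groebner basis of the Jacobian ideal J(g) in C{s,t} is {s^3, s^2/4 + t^3, s*t}; counting standard monomials gives mu = 5. Corank 2; j^3 = s^2*t has shape L^2 M (L != M), so D-series; mu = 5 gives D_5. f is E_8 but g is D_5, hence not right-equivalent.

No.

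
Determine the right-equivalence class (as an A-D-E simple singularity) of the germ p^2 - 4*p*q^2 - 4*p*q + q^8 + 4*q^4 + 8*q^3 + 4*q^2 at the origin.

The Hessian of f at 0 has rank 1. Corank 1: A-series; mu = 7 gives A_7.

A_{7}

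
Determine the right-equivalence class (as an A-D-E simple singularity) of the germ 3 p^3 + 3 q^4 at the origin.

E_6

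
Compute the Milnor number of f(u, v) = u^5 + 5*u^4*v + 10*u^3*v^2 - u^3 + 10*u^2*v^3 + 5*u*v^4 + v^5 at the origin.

8

The Hessian of f at 0 has rank 0. Corank 2; j^3 = -u^3 is a perfect cube, so E-series; the 5-jet and mu = 8 give E_8.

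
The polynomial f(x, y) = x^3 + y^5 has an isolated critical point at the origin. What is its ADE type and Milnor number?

Type E_8, Milnor number mu = 8.

The Hessian of f at 0 is [[0, 0], [0, 0]] with rank 0, so corank 2. A Groebner basis of the Jacobian ideal J(f) in C{x,y} is {y^4, x^2}; counting standard monomials gives mu = 8. Corank 2; j^3 = x^3 is a perfect cube, so E-series; the 5-jet and mu = 8 give E_8.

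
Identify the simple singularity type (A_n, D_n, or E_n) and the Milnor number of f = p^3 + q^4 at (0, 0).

Type E_6, Milnor number mu = 6.

The Hessian of f at 0 is [[0, 0], [0, 0]] with rank 0, so corank 2. A Groebner basis of the Jacobian ideal J(f) in C{p,q} is {q^3, p^2}; counting standard monomials gives mu = 6. Corank 2; j^3 = p^3 is a perfect cube, so E-series; the 4-jet and mu = 6 give E_6.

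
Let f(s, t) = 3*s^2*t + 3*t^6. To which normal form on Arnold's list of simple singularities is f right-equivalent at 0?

D_{7}

The Hessian of f at 0 has rank 0. Corank 2; j^3 = 3*s^2*t has shape L^2 M (L != M), so D-series; mu = 7 gives D_7.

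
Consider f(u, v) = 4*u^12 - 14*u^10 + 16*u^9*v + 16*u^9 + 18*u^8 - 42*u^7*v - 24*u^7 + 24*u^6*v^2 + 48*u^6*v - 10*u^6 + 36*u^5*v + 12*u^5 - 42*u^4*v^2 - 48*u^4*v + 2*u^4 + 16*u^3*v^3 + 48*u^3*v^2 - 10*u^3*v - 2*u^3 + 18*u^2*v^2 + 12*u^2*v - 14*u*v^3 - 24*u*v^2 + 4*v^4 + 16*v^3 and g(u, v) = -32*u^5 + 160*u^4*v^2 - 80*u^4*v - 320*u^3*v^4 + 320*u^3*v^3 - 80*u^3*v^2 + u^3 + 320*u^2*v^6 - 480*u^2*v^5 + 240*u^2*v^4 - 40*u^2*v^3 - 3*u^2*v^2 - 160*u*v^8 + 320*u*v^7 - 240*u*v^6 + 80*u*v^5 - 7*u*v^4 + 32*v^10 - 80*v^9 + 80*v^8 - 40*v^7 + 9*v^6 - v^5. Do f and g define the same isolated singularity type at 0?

No.

The Hessian of f at 0 has rank 0. Corank 2; j^3 = -2*(u - 2*v)^3 is a perfect cube, so E-series; the 4-jet and mu = 7 give E_7. The Hessian of g at 0 has rank 0. Corank 2; j^3 = u^3 is a perfect cube, so E-series; the 5-jet and mu = 8 give E_8. f is E_7 but g is E_8, hence not right-equivalent.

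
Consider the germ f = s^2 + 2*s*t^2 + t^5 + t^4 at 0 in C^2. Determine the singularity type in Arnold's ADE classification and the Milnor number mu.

The Hessian of f at 0 is [[2, 0], [0, 0]] with rank 1, so corank 1. A Groebner basis of the Jacobian ideal J(f) in C{s,t} is {s^2, s + t^2}; counting standard monomials gives mu = 4. Corank 1: A-series; mu = 4 gives A_4.

Type A_{4}, Milnor number mu = 4.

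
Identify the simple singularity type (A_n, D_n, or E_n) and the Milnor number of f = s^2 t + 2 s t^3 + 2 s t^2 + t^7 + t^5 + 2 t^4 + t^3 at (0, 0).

Type D_8, Milnor number mu = 8.

The Hessian of f at 0 has rank 0. Corank 2; j^3 = t*(s + t)^2 has shape L^2 M (L != M), so D-series; mu = 8 gives D_8.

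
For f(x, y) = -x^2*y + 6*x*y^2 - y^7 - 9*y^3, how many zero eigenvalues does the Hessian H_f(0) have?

2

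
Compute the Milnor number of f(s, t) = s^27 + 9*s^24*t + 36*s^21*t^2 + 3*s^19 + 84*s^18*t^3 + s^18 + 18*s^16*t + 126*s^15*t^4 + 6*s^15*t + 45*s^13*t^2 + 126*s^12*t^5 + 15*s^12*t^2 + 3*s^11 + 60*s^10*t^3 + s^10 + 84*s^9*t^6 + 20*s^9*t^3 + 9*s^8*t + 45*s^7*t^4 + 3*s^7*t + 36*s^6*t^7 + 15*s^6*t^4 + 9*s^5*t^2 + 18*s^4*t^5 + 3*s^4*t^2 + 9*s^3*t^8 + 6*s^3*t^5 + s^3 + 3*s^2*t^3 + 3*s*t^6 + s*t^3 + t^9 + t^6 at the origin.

7

The Hessian of f at 0 is [[0, 0], [0, 0]] with rank 0, so corank 2. A Groebner basis of the Jacobian ideal J(f) in C{s,t} is {s^3, s*t^2, 3*s^2 + t^3}; counting standard monomials gives mu = 7. Corank 2; j^3 = s^3 is a perfect cube, so E-series; the 4-jet and mu = 7 give E_7.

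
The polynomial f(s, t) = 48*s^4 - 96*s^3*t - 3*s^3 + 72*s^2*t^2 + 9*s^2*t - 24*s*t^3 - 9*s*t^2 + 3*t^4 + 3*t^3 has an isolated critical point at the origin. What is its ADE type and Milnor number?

Type E_{6}, Milnor number mu = 6.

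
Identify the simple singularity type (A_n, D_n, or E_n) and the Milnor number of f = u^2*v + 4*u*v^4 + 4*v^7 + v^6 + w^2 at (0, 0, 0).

The Hessian of f at 0 has rank 1. Corank 2; j^3 = u^2*v has shape L^2 M (L != M), so D-series; mu = 7 gives D_7.

Type D_{7}, Milnor number mu = 7.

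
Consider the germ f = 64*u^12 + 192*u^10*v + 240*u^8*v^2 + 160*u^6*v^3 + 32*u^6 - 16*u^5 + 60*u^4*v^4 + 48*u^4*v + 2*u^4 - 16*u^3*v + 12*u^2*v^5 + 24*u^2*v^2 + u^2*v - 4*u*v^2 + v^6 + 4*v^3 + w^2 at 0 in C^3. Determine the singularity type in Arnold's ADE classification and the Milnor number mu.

Type D_{7}, Milnor number mu = 7.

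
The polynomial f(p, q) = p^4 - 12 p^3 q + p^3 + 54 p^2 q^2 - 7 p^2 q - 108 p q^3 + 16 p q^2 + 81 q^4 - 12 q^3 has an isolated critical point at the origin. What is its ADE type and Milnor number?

Type D_5, Milnor number mu = 5.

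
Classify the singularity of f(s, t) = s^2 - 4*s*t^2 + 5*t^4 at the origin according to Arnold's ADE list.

A_{3}

The Hessian of f at 0 has rank 1. Corank 1: A-series; mu = 3 gives A_3.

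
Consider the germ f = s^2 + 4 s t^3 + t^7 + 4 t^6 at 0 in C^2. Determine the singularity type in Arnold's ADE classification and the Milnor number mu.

The Hessian of f at 0 has rank 1. Corank 1: A-series; mu = 6 gives A_6.

Type A6, Milnor number mu = 6.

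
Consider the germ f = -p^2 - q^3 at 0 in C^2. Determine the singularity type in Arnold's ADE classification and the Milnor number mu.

The Hessian of f at 0 is [[-2, 0], [0, 0]] with rank 1, so corank 1. A Groebner basis of the Jacobian ideal J(f) in C{p,q} is {q^2, p}; counting standard monomials gives mu = 2. Corank 1: A-series; mu = 2 gives A_2.

Type A_{2}, Milnor number mu = 2.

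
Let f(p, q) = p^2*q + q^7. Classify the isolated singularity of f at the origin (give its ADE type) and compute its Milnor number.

The Hessian of f at 0 has rank 0. Corank 2; j^3 = p^2*q has shape L^2 M (L != M), so D-series; mu = 8 gives D_8.

Type D_8, Milnor number mu = 8.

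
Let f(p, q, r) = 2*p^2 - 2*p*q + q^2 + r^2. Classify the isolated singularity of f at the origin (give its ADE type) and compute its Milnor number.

The Hessian of f at 0 has rank 3. Corank 0: nondegenerate Morse point, so A_1.

Type A1, Milnor number mu = 1.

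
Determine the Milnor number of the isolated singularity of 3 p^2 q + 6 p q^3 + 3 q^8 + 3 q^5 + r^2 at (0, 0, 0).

The Hessian of f at 0 has rank 1. Corank 2; j^3 = 3*p^2*q has shape L^2 M (L != M), so D-series; mu = 9 gives D_9.

9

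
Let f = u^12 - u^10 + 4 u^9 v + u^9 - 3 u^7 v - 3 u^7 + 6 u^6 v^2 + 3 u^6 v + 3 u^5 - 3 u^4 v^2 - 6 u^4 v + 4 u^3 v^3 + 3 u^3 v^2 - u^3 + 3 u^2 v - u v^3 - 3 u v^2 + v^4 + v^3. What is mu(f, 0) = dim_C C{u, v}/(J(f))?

7

The Hessian of f at 0 is [[0, 0], [0, 0]] with rank 0, so corank 2. A Groebner basis of the Jacobian ideal J(f) in C{u,v} is {u^3 - 3*u^2*v - 6*u^2 + 12*u*v - 6*v^2, 3*u^2 + u*v^2 - 6*u*v + 3*v^2, 3*u^2 - 6*u*v + v^3 + 3*v^2}; counting standard monomials gives mu = 7. Corank 2; j^3 = -(u - v)^3 is a perfect cube, so E-series; the 4-jet and mu = 7 give E_7.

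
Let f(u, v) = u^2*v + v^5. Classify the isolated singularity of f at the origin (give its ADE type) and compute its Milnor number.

The Hessian of f at 0 is [[0, 0], [0, 0]] with rank 0, so corank 2. A Groebner basis of the Jacobian ideal J(f) in C{u,v} is {u^2/5 + v^4, u^3, u*v}; counting standard monomials gives mu = 6. Corank 2; j^3 = u^2*v has shape L^2 M (L != M), so D-series; mu = 6 gives D_6.

Type D_{6}, Milnor number mu = 6.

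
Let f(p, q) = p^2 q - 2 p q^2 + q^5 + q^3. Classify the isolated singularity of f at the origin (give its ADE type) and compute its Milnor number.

Type D_6, Milnor number mu = 6.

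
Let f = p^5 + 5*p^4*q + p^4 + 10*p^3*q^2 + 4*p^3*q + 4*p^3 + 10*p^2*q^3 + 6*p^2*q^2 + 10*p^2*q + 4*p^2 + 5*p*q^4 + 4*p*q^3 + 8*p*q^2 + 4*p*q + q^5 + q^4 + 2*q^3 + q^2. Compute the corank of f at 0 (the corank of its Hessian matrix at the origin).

1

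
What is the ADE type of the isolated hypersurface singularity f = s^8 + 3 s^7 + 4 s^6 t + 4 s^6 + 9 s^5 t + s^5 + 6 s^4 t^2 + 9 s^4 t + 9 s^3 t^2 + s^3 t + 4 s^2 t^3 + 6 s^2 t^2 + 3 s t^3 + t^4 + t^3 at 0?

The Hessian of f at 0 has rank 0. Corank 2; j^3 = t^3 is a perfect cube, so E-series; the 4-jet and mu = 7 give E_7.

E7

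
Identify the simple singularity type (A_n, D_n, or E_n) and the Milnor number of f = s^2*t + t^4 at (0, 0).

The Hessian of f at 0 has rank 0. Corank 2; j^3 = s^2*t has shape L^2 M (L != M), so D-series; mu = 5 gives D_5.

Type D5, Milnor number mu = 5.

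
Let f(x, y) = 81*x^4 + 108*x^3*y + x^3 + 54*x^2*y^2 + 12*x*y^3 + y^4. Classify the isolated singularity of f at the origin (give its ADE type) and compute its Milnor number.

Type E6, Milnor number mu = 6.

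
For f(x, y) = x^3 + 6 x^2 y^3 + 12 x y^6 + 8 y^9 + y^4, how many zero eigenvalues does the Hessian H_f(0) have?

Hessian at 0 has rank 0.

2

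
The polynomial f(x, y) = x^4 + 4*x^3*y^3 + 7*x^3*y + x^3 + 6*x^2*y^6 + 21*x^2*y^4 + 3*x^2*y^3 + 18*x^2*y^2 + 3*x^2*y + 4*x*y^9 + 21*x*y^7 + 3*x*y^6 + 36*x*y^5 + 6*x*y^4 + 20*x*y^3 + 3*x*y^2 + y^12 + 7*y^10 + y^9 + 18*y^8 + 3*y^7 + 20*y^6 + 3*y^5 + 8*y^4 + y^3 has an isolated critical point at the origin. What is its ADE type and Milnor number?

Type E7, Milnor number mu = 7.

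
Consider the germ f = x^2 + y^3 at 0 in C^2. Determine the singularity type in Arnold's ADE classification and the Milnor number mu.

Type A_{2}, Milnor number mu = 2.

The Hessian of f at 0 is [[2, 0], [0, 0]] with rank 1, so corank 1. A Groebner basis of the Jacobian ideal J(f) in C{x,y} is {y^2, x}; counting standard monomials gives mu = 2. Corank 1: A-series; mu = 2 gives A_2.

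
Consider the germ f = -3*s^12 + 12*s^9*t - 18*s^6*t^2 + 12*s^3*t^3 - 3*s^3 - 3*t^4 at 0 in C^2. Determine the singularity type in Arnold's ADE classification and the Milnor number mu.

Type E_6, Milnor number mu = 6.

The Hessian of f at 0 has rank 0. Corank 2; j^3 = -3*s^3 is a perfect cube, so E-series; the 4-jet and mu = 6 give E_6.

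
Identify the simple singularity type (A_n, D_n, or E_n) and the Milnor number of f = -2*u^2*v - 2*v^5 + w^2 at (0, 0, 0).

Type D6, Milnor number mu = 6.

The Hessian of f at 0 has rank 1. Corank 2; j^3 = -2*u^2*v has shape L^2 M (L != M), so D-series; mu = 6 gives D_6.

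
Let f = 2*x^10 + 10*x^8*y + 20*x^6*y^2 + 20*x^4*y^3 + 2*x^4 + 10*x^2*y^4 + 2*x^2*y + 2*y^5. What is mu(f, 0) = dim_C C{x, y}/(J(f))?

6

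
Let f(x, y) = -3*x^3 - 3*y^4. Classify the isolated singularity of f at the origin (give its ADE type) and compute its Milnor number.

Type E_6, Milnor number mu = 6.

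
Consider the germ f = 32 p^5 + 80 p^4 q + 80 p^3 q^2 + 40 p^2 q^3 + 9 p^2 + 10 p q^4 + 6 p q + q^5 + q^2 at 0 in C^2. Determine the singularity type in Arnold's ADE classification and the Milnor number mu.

Type A_{4}, Milnor number mu = 4.

The Hessian of f at 0 has rank 1. Corank 1: A-series; mu = 4 gives A_4.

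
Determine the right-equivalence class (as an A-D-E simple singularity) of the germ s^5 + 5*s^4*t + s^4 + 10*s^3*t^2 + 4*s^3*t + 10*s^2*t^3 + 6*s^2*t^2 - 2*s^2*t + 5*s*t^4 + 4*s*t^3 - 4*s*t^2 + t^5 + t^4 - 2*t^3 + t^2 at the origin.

A_{4}

The Hessian of f at 0 is [[0, 0], [0, 2]] with rank 1, so corank 1. A Groebner basis of the Jacobian ideal J(f) in C{s,t} is {s^2 + 2*s*t - t, t^2}; counting standard monomials gives mu = 4. Corank 1: A-series; mu = 4 gives A_4.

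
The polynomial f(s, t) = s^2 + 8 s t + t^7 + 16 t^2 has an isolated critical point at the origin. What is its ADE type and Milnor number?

The Hessian of f at 0 is [[2, 8], [8, 32]] with rank 1, so corank 1. A Groebner basis of the Jacobian ideal J(f) in C{s,t} is {t^6, s + 4*t}; counting standard monomials gives mu = 6. Corank 1: A-series; mu = 6 gives A_6.

Type A_6, Milnor number mu = 6.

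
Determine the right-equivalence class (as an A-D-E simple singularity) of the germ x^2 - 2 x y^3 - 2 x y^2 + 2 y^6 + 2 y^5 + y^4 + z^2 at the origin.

The Hessian of f at 0 has rank 2. Corank 1: A-series; mu = 5 gives A_5.

A_5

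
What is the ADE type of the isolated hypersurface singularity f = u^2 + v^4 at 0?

The Hessian of f at 0 is [[2, 0], [0, 0]] with rank 1, so corank 1. A Groebner basis of the Jacobian ideal J(f) in C{u,v} is {v^3, u}; counting standard monomials gives mu = 3. Corank 1: A-series; mu = 3 gives A_3.

A_3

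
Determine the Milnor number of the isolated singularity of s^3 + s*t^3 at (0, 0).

The Hessian of f at 0 is [[0, 0], [0, 0]] with rank 0, so corank 2. A Groebner basis of the Jacobian ideal J(f) in C{s,t} is {s^3, s*t^2, 3*s^2 + t^3}; counting standard monomials gives mu = 7. Corank 2; j^3 = s^3 is a perfect cube, so E-series; the 4-jet and mu = 7 give E_7.

7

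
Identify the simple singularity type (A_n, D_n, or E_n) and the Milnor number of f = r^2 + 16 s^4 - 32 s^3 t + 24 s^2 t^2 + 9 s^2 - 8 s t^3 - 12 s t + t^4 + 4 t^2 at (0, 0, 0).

Type A_{3}, Milnor number mu = 3.

The Hessian of f at 0 has rank 2. Corank 1: A-series; mu = 3 gives A_3.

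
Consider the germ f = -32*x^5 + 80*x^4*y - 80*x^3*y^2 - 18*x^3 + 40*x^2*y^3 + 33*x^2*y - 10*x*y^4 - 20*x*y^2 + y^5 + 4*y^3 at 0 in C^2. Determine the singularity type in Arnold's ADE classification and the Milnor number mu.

Type D6, Milnor number mu = 6.

The Hessian of f at 0 has rank 0. Corank 2; j^3 = -(2*x - y)*(3*x - 2*y)^2 has shape L^2 M (L != M), so D-series; mu = 6 gives D_6.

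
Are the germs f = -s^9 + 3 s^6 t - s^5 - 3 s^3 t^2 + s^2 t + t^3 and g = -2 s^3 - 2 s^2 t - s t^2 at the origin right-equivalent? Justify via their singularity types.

Yes.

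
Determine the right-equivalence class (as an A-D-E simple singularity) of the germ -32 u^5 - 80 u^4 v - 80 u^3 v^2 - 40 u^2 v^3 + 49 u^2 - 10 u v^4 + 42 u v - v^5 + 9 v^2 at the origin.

The Hessian of f at 0 is [[98, 42], [42, 18]] with rank 1, so corank 1. A Groebner basis of the Jacobian ideal J(f) in C{u,v} is {v^4, u + 3*v/7}; counting standard monomials gives mu = 4. Corank 1: A-series; mu = 4 gives A_4.

A_4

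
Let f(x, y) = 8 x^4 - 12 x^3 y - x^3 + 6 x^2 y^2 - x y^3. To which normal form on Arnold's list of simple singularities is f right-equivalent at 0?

The Hessian of f at 0 is [[0, 0], [0, 0]] with rank 0, so corank 2. A Groebner basis of the Jacobian ideal J(f) in C{x,y} is {3*x^2/4 + y^4 + y^3/4, x^3, x^2*y - x^2/4 - y^3/12, -x^2 + x*y^2 - y^3/3}; counting standard monomials gives mu = 7. Corank 2; j^3 = -x^3 is a perfect cube, so E-series; the 4-jet and mu = 7 give E_7.

E_{7}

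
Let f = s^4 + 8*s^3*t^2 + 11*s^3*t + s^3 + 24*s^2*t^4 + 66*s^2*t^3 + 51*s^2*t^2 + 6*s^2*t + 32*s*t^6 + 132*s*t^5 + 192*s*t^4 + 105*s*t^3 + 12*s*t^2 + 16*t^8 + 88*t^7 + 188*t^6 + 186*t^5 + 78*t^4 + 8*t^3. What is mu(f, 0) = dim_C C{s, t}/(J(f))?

7

The Hessian of f at 0 has rank 0. Corank 2; j^3 = (s + 2*t)^3 is a perfect cube, so E-series; the 4-jet and mu = 7 give E_7.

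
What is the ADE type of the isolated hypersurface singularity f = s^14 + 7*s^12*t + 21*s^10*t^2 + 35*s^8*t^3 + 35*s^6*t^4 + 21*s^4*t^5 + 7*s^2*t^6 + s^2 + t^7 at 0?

A6

The Hessian of f at 0 has rank 1. Corank 1: A-series; mu = 6 gives A_6.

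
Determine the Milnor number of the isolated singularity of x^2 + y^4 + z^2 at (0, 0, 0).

The Hessian of f at 0 has rank 2. Corank 1: A-series; mu = 3 gives A_3.

3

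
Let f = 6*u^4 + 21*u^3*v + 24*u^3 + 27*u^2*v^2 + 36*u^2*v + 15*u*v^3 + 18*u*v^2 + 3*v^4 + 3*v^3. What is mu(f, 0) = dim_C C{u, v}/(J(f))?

7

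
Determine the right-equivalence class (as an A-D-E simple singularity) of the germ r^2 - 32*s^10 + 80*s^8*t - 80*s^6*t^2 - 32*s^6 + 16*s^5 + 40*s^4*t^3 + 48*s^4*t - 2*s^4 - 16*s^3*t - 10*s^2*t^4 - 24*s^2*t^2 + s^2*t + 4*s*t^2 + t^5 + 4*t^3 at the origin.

The Hessian of f at 0 is [[0, 0, 0], [0, 0, 0], [0, 0, 2]] with rank 1, so corank 2. A Groebner basis of the Jacobian ideal J(f) in C{s,t,r} is {s^3 - 64*s^2/251 - 261*s*t/502 - 5*t^2/251, s^2*t - s*t/4 - t^2/2, 16*s^2/251 + s*t^2 + 763*s*t/2008 + 507*t^2/1004, -16*s^2/251 - 1275*s*t/4016 + t^3 - 763*t^2/2008, r}; counting standard monomials gives mu = 6. Corank 2; j^3 = t*(s + 2*t)^2 has shape L^2 M (L != M), so D-series; mu = 6 gives D_6.

D_{6}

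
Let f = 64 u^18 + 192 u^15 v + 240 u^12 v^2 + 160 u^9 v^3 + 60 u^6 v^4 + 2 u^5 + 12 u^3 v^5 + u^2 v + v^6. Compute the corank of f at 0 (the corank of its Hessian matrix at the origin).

2

The Hessian at 0 is [[0, 0], [0, 0]] of rank 0; hence corank 2.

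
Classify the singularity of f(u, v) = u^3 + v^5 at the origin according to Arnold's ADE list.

E_8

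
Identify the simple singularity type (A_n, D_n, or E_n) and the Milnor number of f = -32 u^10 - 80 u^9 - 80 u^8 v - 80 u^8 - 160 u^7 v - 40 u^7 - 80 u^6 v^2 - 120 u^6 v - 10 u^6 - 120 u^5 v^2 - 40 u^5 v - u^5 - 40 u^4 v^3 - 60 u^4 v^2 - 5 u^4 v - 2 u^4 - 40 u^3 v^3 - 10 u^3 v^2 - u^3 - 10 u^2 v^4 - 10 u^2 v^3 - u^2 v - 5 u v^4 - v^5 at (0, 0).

The Hessian of f at 0 has rank 0. Corank 2; j^3 = -u^2*(u + v) has shape L^2 M (L != M), so D-series; mu = 6 gives D_6.

Type D6, Milnor number mu = 6.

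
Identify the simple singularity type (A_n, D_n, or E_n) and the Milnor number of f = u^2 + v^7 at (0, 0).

The Hessian of f at 0 has rank 1. Corank 1: A-series; mu = 6 gives A_6.

Type A_{6}, Milnor number mu = 6.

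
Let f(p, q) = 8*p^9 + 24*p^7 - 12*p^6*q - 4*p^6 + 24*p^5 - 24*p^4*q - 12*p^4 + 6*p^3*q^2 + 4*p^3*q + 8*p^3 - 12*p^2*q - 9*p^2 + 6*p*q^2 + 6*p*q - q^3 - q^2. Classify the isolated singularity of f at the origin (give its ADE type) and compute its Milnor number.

The Hessian of f at 0 is [[-18, 6], [6, -2]] with rank 1, so corank 1. A Groebner basis of the Jacobian ideal J(f) in C{p,q} is {q^2, p - q/3}; counting standard monomials gives mu = 2. Corank 1: A-series; mu = 2 gives A_2.

Type A_{2}, Milnor number mu = 2.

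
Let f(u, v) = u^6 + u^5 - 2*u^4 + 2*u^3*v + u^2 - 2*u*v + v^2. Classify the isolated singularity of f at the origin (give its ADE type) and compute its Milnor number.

The Hessian of f at 0 has rank 1. Corank 1: A-series; mu = 4 gives A_4.

Type A_{4}, Milnor number mu = 4.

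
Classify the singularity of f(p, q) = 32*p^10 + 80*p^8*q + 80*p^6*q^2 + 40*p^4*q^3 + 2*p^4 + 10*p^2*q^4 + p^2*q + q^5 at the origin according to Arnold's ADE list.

D6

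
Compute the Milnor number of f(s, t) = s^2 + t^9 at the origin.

8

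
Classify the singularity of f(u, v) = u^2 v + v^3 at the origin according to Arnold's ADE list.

The Hessian of f at 0 has rank 0. Corank 2; j^3 = v*(u^2 + v^2) splits into three distinct lines over C (the quadratic factor has nonzero discriminant), so D_4.

D_4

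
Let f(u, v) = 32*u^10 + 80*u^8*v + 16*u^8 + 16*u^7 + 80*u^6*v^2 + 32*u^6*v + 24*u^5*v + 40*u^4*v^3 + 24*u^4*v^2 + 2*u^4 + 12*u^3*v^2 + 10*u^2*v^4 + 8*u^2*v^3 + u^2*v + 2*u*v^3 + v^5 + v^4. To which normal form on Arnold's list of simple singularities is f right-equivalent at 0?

The Hessian of f at 0 is [[0, 0], [0, 0]] with rank 0, so corank 2. A Groebner basis of the Jacobian ideal J(f) in C{u,v} is {u*v^2, u*v + v^3, u^2 - 4*u*v}; counting standard monomials gives mu = 5. Corank 2; j^3 = u^2*v has shape L^2 M (L != M), so D-series; mu = 5 gives D_5.

D_{5}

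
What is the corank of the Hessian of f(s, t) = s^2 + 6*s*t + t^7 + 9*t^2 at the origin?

1

Hessian at 0 has rank 1.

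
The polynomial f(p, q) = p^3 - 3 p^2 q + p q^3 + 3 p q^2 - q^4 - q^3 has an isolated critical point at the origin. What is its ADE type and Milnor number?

Type E_7, Milnor number mu = 7.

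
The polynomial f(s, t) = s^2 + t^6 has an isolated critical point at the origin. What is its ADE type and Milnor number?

Type A_5, Milnor number mu = 5.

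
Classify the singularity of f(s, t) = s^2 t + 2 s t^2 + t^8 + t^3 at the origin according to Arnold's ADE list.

The Hessian of f at 0 has rank 0. Corank 2; j^3 = t*(s + t)^2 has shape L^2 M (L != M), so D-series; mu = 9 gives D_9.

D_{9}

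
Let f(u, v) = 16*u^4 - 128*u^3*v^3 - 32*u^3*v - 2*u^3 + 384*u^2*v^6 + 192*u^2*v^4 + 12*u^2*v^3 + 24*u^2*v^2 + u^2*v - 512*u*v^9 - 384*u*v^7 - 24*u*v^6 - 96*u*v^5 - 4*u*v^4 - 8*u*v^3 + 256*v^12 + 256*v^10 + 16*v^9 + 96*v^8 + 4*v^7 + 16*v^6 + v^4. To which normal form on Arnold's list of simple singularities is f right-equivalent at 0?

D5

The Hessian of f at 0 is [[0, 0], [0, 0]] with rank 0, so corank 2. A Groebner basis of the Jacobian ideal J(f) in C{u,v} is {u*v^2, u*v/8 + v^3, u^2 - u*v/2}; counting standard monomials gives mu = 5. Corank 2; j^3 = -u^2*(2*u - v) has shape L^2 M (L != M), so D-series; mu = 5 gives D_5.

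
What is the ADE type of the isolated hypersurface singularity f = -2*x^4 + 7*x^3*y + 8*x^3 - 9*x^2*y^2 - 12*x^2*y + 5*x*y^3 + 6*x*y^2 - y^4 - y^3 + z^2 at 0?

The Hessian of f at 0 is [[0, 0, 0], [0, 0, 0], [0, 0, 2]] with rank 1, so corank 2. A Groebner basis of the Jacobian ideal J(f) in C{x,y,z} is {768*x^2 - 768*x*y + y^4 + 8*y^3 + 192*y^2, x^3 - 36*x^2 + 36*x*y - y^3/2 - 9*y^2, x^2*y - 40*x^2 + 40*x*y - 2*y^3/3 - 10*y^2, -32*x^2 + x*y^2 + 32*x*y - 5*y^3/6 - 8*y^2, z}; counting standard monomials gives mu = 7. Corank 2; j^3 = (2*x - y)^3 is a perfect cube, so E-series; the 4-jet and mu = 7 give E_7.

E_7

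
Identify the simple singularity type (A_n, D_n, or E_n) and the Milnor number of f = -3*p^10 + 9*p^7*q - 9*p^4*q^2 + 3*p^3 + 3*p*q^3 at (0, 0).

Type E_7, Milnor number mu = 7.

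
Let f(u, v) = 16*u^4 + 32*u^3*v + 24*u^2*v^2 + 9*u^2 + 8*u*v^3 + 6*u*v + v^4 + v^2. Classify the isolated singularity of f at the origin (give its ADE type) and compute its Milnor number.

The Hessian of f at 0 is [[18, 6], [6, 2]] with rank 1, so corank 1. A Groebner basis of the Jacobian ideal J(f) in C{u,v} is {v^3, u + v/3}; counting standard monomials gives mu = 3. Corank 1: A-series; mu = 3 gives A_3.

Type A_{3}, Milnor number mu = 3.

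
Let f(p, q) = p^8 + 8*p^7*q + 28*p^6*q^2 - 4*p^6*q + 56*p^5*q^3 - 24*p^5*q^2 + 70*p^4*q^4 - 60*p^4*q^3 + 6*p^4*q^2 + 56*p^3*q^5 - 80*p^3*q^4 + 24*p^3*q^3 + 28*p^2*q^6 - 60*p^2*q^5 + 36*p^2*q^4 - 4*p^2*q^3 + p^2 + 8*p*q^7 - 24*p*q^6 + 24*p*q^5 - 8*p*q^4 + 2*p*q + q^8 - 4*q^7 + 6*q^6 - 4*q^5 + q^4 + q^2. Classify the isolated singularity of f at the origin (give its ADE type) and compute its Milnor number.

Type A3, Milnor number mu = 3.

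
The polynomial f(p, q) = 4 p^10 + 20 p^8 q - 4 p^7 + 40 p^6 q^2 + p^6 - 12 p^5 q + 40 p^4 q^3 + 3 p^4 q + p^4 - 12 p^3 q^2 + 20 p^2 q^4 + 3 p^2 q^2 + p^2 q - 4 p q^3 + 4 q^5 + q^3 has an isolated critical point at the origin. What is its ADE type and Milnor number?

Type D_{4}, Milnor number mu = 4.

The Hessian of f at 0 has rank 0. Corank 2; j^3 = q*(p^2 + q^2) splits into three distinct lines over C (the quadratic factor has nonzero discriminant), so D_4.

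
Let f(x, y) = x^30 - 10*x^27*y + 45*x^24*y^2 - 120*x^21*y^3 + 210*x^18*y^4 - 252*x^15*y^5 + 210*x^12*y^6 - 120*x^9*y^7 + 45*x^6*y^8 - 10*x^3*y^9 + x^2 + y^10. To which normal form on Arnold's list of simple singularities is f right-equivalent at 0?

The Hessian of f at 0 has rank 1. Corank 1: A-series; mu = 9 gives A_9.

A_9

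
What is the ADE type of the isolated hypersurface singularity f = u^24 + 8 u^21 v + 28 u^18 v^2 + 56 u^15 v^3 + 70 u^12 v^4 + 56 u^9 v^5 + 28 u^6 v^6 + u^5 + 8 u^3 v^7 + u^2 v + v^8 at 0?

D_9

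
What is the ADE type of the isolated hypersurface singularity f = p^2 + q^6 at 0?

A_5

The Hessian of f at 0 is [[2, 0], [0, 0]] with rank 1, so corank 1. A Groebner basis of the Jacobian ideal J(f) in C{p,q} is {q^5, p}; counting standard monomials gives mu = 5. Corank 1: A-series; mu = 5 gives A_5.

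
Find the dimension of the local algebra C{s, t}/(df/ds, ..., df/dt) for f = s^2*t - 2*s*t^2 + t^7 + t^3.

8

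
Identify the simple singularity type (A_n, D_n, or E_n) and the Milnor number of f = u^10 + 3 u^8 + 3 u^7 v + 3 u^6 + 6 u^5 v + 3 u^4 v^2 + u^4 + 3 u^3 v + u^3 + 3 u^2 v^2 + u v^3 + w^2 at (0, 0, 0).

The Hessian of f at 0 has rank 1. Corank 2; j^3 = u^3 is a perfect cube, so E-series; the 4-jet and mu = 7 give E_7.

Type E_7, Milnor number mu = 7.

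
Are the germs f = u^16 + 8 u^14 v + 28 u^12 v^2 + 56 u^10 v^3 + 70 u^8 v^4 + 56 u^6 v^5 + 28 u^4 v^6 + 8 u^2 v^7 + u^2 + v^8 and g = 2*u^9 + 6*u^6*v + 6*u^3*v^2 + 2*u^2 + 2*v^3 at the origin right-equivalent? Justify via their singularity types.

No.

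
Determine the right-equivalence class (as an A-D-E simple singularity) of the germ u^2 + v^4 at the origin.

A_3

The Hessian of f at 0 has rank 1. Corank 1: A-series; mu = 3 gives A_3.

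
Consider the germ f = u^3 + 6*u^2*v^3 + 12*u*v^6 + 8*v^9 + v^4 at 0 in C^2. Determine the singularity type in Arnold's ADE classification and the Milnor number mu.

The Hessian of f at 0 is [[0, 0], [0, 0]] with rank 0, so corank 2. A Groebner basis of the Jacobian ideal J(f) in C{u,v} is {v^3, u^2}; counting standard monomials gives mu = 6. Corank 2; j^3 = u^3 is a perfect cube, so E-series; the 4-jet and mu = 6 give E_6.

Type E6, Milnor number mu = 6.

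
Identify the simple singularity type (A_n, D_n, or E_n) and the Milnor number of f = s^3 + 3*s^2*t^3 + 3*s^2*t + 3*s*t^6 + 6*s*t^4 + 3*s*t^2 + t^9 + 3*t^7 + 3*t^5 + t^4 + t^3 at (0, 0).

Type E_{6}, Milnor number mu = 6.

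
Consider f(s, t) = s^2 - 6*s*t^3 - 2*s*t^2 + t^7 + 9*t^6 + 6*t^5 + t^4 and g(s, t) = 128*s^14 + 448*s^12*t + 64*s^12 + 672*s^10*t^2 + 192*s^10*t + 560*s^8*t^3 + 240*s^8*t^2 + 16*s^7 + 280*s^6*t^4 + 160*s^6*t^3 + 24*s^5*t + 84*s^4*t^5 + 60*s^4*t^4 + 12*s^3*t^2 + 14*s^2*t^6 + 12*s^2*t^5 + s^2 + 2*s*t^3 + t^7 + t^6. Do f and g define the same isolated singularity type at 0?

The Hessian of f at 0 has rank 1. Corank 1: A-series; mu = 6 gives A_6. The Hessian of g at 0 has rank 1. Corank 1: A-series; mu = 6 gives A_6. Both have type A_6, hence right-equivalent.

Yes.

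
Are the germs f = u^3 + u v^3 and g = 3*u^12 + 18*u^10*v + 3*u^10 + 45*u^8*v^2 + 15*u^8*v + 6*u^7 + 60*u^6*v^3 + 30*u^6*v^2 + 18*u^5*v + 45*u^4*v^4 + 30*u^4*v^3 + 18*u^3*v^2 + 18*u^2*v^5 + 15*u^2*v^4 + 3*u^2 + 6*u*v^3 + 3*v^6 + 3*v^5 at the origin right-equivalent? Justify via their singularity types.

No.

The Hessian of f at 0 has rank 0. Corank 2; j^3 = u^3 is a perfect cube, so E-series; the 4-jet and mu = 7 give E_7. The Hessian of g at 0 has rank 1. Corank 1: A-series; mu = 4 gives A_4. f is E_7 but g is A_4, hence not right-equivalent.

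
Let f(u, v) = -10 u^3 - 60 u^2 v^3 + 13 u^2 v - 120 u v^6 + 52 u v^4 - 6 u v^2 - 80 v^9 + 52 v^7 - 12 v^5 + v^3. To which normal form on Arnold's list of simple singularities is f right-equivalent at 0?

D4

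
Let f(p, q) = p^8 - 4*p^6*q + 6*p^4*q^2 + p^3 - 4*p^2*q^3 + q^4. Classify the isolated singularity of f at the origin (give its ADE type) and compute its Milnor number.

Type E_6, Milnor number mu = 6.

The Hessian of f at 0 has rank 0. Corank 2; j^3 = p^3 is a perfect cube, so E-series; the 4-jet and mu = 6 give E_6.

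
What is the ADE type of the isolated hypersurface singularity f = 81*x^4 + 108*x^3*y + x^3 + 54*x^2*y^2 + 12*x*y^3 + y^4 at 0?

The Hessian of f at 0 has rank 0. Corank 2; j^3 = x^3 is a perfect cube, so E-series; the 4-jet and mu = 6 give E_6.

E6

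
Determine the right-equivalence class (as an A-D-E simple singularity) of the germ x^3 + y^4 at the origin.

E_6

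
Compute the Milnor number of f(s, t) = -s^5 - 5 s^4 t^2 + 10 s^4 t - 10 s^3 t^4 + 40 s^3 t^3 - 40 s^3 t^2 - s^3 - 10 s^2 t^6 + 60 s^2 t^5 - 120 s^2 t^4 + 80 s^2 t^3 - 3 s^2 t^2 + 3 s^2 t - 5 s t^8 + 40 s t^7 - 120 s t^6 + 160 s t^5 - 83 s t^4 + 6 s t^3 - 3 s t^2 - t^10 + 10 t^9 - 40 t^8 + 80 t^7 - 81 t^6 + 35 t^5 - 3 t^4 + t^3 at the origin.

The Hessian of f at 0 has rank 0. Corank 2; j^3 = -(s - t)^3 is a perfect cube, so E-series; the 5-jet and mu = 8 give E_8.

8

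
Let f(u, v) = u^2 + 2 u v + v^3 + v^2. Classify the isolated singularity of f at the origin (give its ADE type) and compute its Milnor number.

Type A_2, Milnor number mu = 2.

The Hessian of f at 0 has rank 1. Corank 1: A-series; mu = 2 gives A_2.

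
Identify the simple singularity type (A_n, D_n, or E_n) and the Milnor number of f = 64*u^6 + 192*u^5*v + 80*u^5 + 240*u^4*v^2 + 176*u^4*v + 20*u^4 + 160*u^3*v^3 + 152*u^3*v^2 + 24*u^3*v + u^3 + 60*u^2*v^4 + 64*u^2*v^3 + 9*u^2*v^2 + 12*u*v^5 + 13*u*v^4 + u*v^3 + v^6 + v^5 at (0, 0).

Type E_{7}, Milnor number mu = 7.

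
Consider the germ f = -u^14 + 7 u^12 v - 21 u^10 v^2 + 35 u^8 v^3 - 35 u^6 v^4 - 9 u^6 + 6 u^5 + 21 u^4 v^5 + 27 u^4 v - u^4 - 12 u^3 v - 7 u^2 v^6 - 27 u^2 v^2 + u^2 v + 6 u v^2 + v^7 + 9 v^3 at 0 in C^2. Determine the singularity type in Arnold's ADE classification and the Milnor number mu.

The Hessian of f at 0 has rank 0. Corank 2; j^3 = v*(u + 3*v)^2 has shape L^2 M (L != M), so D-series; mu = 8 gives D_8.

Type D_{8}, Milnor number mu = 8.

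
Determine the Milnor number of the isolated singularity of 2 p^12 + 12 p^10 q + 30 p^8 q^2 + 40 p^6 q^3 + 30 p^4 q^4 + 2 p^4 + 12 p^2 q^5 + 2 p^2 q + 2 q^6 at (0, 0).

The Hessian of f at 0 is [[0, 0], [0, 0]] with rank 0, so corank 2. A Groebner basis of the Jacobian ideal J(f) in C{p,q} is {p^2/6 + q^5, p^3, p*q}; counting standard monomials gives mu = 7. Corank 2; j^3 = 2*p^2*q has shape L^2 M (L != M), so D-series; mu = 7 gives D_7.

7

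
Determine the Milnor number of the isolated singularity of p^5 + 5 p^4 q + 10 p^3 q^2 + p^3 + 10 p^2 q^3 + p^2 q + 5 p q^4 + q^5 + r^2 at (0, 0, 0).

The Hessian of f at 0 is [[0, 0, 0], [0, 0, 0], [0, 0, 2]] with rank 1, so corank 2. A Groebner basis of the Jacobian ideal J(f) in C{p,q,r} is {-p*q/5 + q^4, p*q^2, p^2 + p*q, r}; counting standard monomials gives mu = 6. Corank 2; j^3 = p^2*(p + q) has shape L^2 M (L != M), so D-series; mu = 6 gives D_6.

6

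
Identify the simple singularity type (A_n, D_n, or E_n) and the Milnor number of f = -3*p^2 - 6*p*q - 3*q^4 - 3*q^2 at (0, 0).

Type A_3, Milnor number mu = 3.

The Hessian of f at 0 has rank 1. Corank 1: A-series; mu = 3 gives A_3.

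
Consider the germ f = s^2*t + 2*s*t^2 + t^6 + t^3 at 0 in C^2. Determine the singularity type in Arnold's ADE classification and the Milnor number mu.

Type D_{7}, Milnor number mu = 7.

The Hessian of f at 0 is [[0, 0], [0, 0]] with rank 0, so corank 2. A Groebner basis of the Jacobian ideal J(f) in C{s,t} is {s^2/6 + t^5 - t^2/6, s^3 + t^3, s*t + t^2}; counting standard monomials gives mu = 7. Corank 2; j^3 = t*(s + t)^2 has shape L^2 M (L != M), so D-series; mu = 7 gives D_7.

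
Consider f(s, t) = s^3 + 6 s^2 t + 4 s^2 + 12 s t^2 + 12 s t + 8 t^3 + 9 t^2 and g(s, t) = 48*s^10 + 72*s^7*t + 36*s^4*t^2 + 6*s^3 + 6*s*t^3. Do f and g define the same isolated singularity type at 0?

No.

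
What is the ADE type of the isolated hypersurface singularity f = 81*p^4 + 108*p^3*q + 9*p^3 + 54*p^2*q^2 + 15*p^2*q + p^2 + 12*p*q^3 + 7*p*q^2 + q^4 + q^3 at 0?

A2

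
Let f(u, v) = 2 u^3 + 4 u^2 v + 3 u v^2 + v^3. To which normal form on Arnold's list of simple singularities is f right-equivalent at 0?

D_4

The Hessian of f at 0 is [[0, 0], [0, 0]] with rank 0, so corank 2. A Groebner basis of the Jacobian ideal J(f) in C{u,v} is {v^3, u^2 - 3*v^2/2, u*v + 3*v^2/2}; counting standard monomials gives mu = 4. Corank 2; j^3 = (u + v)*(2*u^2 + 2*u*v + v^2) splits into three distinct lines over C (the quadratic factor has nonzero discriminant), so D_4.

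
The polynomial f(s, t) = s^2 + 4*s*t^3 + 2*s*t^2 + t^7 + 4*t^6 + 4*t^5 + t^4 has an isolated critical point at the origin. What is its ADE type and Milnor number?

Type A6, Milnor number mu = 6.

The Hessian of f at 0 is [[2, 0], [0, 0]] with rank 1, so corank 1. A Groebner basis of the Jacobian ideal J(f) in C{s,t} is {s^3, s^2*t - s^2/4 - s*t/8 + s/16 + t^2/16, s^2/2 + s*t^2 - s*t/4 + s/8 + t^2/8, s/2 + t^3 + t^2/2}; counting standard monomials gives mu = 6. Corank 1: A-series; mu = 6 gives A_6.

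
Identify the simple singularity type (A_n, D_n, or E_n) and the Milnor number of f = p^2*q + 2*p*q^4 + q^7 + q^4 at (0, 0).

The Hessian of f at 0 is [[0, 0], [0, 0]] with rank 0, so corank 2. A Groebner basis of the Jacobian ideal J(f) in C{p,q} is {p^3, p^2/4 + q^3, p*q}; counting standard monomials gives mu = 5. Corank 2; j^3 = p^2*q has shape L^2 M (L != M), so D-series; mu = 5 gives D_5.

Type D_5, Milnor number mu = 5.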